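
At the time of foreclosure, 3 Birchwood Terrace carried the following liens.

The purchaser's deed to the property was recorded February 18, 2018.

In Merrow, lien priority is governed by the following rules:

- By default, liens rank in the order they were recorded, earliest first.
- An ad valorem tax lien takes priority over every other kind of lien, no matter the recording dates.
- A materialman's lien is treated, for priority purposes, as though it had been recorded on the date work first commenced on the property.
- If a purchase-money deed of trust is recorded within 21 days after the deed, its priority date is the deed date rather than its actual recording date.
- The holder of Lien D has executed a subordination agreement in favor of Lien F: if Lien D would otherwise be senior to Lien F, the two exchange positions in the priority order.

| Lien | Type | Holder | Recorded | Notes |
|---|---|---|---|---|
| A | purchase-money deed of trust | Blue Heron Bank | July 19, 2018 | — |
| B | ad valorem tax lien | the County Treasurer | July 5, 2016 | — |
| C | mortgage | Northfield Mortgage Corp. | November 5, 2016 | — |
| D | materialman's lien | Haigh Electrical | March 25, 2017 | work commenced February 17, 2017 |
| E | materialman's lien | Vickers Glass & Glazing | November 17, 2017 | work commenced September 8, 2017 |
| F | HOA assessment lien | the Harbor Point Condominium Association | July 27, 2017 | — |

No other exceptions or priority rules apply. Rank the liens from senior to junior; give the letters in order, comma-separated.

B, C, F, D, E, A

First, effective dates: A was recorded 151 days after the deed, outside the 21-day window, so it keeps its recording date; D is treated as recorded February 17, 2017, the work-commencement date; E relates back to September 8, 2017 (work commenced).
As an ad valorem tax lien, B is senior to every other lien.
The other liens, earliest effective date first: C (November 5, 2016), D (February 17, 2017), F (July 27, 2017), E (September 8, 2017), A (July 19, 2018).
Because D would otherwise rank above F, the subordination swaps them.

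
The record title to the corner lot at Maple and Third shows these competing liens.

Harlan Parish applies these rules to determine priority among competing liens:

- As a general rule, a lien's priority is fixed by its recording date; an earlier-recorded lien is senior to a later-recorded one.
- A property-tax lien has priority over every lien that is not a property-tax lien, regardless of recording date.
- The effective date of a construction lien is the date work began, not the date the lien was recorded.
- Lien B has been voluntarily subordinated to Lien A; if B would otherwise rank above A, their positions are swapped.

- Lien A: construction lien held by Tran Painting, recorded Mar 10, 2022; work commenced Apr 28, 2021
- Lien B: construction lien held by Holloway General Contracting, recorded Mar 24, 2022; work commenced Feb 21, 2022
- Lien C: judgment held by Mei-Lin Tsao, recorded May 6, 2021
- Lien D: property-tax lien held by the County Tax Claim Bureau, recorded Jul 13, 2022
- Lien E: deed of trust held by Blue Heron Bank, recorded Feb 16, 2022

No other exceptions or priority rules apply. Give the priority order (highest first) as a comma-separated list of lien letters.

First, effective dates: A's effective date is Apr 28, 2021, when work began; B relates back to Feb 21, 2022 (work commenced).
As a property-tax lien, D is senior to every other lien.
Remaining liens by effective date: A (Apr 28, 2021), C (May 6, 2021), E (Feb 16, 2022), B (Feb 21, 2022).
B already ranks below A; the subordination has no effect.

D, A, C, E, B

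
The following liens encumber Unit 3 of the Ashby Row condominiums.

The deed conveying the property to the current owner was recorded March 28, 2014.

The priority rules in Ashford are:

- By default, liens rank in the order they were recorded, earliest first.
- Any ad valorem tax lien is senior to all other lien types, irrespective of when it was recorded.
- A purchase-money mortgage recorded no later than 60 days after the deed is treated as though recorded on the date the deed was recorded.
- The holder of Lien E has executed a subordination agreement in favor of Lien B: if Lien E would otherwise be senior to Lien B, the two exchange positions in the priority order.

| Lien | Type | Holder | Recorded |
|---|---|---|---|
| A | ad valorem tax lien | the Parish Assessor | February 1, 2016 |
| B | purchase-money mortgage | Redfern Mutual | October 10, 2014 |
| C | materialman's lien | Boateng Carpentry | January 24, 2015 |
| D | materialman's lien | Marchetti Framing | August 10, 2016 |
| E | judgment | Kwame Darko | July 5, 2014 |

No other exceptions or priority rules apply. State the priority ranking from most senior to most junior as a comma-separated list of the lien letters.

First, effective dates: B was recorded 196 days after the deed, outside the 60-day window, so it keeps its recording date.
A is an ad valorem tax lien, so it outranks all other liens regardless of date.
Ordering the rest by effective date: E (July 5, 2014), B (October 10, 2014), C (January 24, 2015), D (August 10, 2016).
Because E would otherwise rank above B, the subordination swaps them.

A, B, E, C, D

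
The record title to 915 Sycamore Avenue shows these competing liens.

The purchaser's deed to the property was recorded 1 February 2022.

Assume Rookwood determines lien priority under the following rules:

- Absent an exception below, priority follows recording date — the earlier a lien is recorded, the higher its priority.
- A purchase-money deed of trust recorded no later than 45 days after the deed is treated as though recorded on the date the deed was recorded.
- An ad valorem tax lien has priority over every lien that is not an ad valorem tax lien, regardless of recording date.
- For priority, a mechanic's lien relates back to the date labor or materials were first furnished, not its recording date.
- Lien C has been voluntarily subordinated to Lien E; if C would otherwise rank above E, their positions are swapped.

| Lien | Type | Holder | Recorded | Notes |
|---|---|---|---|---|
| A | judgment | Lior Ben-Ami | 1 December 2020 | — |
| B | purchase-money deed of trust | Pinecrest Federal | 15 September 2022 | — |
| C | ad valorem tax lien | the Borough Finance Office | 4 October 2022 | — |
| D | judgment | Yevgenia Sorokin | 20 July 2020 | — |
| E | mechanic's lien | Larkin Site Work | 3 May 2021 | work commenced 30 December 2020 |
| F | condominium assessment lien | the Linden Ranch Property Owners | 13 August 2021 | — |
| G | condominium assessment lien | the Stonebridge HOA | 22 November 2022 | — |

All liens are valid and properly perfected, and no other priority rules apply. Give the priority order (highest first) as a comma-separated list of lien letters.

Effective dates: B was recorded 226 days after the deed — beyond 45 days — so no relation-back applies; E is treated as recorded 30 December 2020, the work-commencement date.
C is an ad valorem tax lien and takes priority over every other lien.
Ordering the rest by effective date: D (20 July 2020), A (1 December 2020), E (30 December 2020), F (13 August 2021), B (15 September 2022), G (22 November 2022).
Because C would otherwise rank above E, the subordination swaps them.

E, D, A, C, F, B, G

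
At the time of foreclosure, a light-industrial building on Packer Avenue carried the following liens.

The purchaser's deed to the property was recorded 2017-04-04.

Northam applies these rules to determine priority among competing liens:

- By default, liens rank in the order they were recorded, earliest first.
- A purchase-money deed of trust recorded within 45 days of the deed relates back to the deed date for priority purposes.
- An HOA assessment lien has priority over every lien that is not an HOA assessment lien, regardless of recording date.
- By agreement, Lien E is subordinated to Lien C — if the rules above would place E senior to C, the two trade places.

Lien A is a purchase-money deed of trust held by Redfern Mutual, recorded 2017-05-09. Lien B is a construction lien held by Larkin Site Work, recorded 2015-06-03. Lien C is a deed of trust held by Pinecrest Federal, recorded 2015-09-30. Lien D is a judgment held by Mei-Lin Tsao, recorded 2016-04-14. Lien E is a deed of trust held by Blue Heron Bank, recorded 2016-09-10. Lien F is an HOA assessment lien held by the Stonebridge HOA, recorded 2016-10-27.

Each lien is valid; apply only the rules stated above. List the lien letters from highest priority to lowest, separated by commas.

Effective dates after the stated exceptions: A was recorded within the 45-day window, so its effective date is the deed date 2017-04-04.
F, as an HOA assessment lien, has superpriority and ranks first.
Ordering the rest by effective date: B (2015-06-03), C (2015-09-30), D (2016-04-14), E (2016-09-10), A (2017-04-04).
Since E is not senior to C, the subordination leaves the order unchanged.

F, B, C, D, E, A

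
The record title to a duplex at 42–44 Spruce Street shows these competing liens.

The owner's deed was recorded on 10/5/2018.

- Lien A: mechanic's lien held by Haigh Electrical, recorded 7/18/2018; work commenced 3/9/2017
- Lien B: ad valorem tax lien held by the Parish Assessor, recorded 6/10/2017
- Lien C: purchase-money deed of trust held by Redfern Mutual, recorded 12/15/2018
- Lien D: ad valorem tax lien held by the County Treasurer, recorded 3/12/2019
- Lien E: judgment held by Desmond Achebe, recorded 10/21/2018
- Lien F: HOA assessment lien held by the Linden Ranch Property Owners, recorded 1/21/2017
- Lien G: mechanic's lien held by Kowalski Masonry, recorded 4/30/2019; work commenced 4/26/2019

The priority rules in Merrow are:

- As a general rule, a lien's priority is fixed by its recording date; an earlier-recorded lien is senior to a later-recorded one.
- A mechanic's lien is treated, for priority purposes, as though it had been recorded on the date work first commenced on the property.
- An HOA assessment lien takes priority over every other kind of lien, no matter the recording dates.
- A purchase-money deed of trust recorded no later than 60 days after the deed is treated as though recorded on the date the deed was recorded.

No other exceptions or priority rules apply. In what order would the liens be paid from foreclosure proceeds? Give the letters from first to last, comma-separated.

Effective dates after the stated exceptions: A relates back to 3/9/2017 (work commenced); C was recorded 71 days after the deed, outside the 60-day window, so it keeps its recording date; G's effective date is 4/26/2019, when work began.
As an HOA assessment lien, F is senior to every other lien.
Remaining liens by effective date: A (3/9/2017), B (6/10/2017), E (10/21/2018), C (12/15/2018), D (3/12/2019), G (4/26/2019).

F, A, B, E, C, D, G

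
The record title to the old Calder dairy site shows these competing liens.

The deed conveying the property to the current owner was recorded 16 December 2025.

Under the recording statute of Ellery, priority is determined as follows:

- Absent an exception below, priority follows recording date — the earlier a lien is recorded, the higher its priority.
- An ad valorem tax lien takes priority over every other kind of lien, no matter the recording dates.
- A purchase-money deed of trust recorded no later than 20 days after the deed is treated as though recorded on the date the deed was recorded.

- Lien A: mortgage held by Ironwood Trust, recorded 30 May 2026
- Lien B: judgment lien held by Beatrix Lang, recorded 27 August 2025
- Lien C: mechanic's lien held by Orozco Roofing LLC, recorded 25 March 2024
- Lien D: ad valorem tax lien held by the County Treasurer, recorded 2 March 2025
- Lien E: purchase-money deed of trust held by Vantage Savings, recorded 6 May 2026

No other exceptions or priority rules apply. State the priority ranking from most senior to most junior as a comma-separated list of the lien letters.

Effective dates after the stated exceptions: E missed the 20-day window (141 days after the deed), so its recording date stands.
As an ad valorem tax lien, D is senior to every other lien.
Among the remaining liens, by effective date: C (25 March 2024), B (27 August 2025), E (6 May 2026), A (30 May 2026).

D, C, B, E, A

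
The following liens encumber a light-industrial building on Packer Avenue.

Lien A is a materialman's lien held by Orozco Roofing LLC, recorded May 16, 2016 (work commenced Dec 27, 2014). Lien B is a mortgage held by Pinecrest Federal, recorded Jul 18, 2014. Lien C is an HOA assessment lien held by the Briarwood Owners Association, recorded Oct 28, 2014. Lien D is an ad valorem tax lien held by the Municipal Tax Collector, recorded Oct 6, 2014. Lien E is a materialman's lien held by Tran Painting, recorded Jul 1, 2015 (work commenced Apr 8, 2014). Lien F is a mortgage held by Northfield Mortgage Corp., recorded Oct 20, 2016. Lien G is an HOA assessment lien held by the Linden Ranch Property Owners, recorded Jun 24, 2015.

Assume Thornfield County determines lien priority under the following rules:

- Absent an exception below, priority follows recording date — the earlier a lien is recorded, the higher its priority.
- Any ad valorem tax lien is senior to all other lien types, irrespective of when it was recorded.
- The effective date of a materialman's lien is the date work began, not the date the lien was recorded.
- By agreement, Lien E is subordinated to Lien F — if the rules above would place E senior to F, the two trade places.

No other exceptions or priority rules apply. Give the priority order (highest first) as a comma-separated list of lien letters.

D, F, B, C, A, G, E

Adjusting effective dates: A is treated as recorded Dec 27, 2014, the work-commencement date; E's effective date is Apr 8, 2014, when work began.
D is an ad valorem tax lien, so it outranks all other liens regardless of date.
Among the remaining liens, by effective date: E (Apr 8, 2014), B (Jul 18, 2014), C (Oct 28, 2014), A (Dec 27, 2014), G (Jun 24, 2015), F (Oct 20, 2016).
E would otherwise be senior to F, so under the subordination agreement E and F exchange positions.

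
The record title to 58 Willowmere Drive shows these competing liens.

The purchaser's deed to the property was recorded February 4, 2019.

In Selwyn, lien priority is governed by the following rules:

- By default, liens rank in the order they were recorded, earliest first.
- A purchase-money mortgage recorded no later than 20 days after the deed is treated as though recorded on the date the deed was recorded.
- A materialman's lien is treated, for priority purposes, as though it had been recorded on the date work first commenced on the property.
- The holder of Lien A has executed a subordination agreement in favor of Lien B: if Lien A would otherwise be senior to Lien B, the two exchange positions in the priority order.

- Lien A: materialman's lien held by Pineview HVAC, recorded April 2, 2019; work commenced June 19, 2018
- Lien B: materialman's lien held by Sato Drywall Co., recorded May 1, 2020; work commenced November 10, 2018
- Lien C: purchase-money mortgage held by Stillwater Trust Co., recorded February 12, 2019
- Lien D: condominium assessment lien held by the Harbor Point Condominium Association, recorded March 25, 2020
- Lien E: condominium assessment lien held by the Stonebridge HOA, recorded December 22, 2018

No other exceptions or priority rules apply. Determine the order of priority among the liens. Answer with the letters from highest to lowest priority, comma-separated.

First, effective dates: A's effective date is June 19, 2018, when work began; B's effective date is November 10, 2018, when work began; C's effective date is the deed date, February 4, 2019.
By effective date: A (June 19, 2018), B (November 10, 2018), E (December 22, 2018), C (February 4, 2019), D (March 25, 2020).
Because A would otherwise rank above B, the subordination swaps them.

B, A, E, C, D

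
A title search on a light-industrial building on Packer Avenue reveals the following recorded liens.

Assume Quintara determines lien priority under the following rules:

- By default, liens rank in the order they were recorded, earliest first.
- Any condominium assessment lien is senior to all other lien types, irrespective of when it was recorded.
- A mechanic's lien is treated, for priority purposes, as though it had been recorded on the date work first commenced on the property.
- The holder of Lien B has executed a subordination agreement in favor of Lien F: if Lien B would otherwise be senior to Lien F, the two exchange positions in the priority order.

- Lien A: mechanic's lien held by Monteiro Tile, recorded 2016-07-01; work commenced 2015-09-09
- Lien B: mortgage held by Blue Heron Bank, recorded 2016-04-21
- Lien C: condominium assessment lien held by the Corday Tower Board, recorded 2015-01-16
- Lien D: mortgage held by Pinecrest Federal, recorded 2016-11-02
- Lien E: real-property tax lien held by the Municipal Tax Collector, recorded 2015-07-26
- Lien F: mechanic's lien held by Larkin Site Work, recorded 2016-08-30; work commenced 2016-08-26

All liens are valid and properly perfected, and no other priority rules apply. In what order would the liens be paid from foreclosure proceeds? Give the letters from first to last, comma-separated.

Adjusting effective dates: A relates back to 2015-09-09 (work commenced); F is treated as recorded 2016-08-26, the work-commencement date.
C is a condominium assessment lien and takes priority over every other lien.
Among the remaining liens, by effective date: E (2015-07-26), A (2015-09-09), B (2016-04-21), F (2016-08-26), D (2016-11-02).
The subordination applies — B was senior to F — so B and F swap.

C, E, A, F, B, D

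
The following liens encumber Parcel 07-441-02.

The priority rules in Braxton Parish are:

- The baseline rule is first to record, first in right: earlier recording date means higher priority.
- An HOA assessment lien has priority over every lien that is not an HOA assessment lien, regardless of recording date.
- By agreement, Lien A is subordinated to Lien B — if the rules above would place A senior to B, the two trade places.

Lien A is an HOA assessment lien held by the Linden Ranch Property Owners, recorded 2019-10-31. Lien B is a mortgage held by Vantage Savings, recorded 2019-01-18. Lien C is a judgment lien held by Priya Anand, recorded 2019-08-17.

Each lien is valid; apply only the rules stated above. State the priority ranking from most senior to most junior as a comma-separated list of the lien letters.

B, A, C

A is an HOA assessment lien, so it outranks all other liens regardless of date.
Remaining liens by effective date: B (2019-01-18), C (2019-08-17).
A is senior to B before the subordination, so the two trade places.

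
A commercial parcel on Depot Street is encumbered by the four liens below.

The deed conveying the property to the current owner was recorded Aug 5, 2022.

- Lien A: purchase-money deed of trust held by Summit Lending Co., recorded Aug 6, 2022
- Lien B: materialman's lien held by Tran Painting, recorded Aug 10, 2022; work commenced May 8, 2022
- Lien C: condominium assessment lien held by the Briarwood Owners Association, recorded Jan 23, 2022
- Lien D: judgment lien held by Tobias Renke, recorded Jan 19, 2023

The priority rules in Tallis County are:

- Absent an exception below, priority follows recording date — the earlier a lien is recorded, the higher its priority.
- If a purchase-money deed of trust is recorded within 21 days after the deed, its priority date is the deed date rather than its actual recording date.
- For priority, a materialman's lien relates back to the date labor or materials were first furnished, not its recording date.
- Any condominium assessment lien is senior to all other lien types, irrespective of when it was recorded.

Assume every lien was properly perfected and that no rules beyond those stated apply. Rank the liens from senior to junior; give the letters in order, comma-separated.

C, B, A, D

First, effective dates: A relates back to the deed date Aug 5, 2022; B's effective date is May 8, 2022, when work began.
C is a condominium assessment lien and takes priority over every other lien.
The other liens, earliest effective date first: B (May 8, 2022), A (Aug 5, 2022), D (Jan 19, 2023).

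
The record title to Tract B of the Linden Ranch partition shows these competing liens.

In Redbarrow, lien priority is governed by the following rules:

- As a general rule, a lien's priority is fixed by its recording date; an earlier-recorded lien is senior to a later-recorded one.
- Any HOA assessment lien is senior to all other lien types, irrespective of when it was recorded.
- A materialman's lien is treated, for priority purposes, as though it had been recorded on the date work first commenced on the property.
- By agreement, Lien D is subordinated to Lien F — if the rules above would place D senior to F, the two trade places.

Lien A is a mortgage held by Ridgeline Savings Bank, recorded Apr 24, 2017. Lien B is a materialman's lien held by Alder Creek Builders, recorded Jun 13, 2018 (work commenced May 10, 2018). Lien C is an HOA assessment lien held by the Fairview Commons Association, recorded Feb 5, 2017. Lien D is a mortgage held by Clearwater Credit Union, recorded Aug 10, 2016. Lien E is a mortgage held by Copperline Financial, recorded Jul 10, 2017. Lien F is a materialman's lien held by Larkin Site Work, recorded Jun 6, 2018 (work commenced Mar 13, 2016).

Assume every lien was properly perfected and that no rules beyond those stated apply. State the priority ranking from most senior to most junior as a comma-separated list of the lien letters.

Adjusting effective dates: B is treated as recorded May 10, 2018, the work-commencement date; F relates back to Mar 13, 2016 (work commenced).
As an HOA assessment lien, C is senior to every other lien.
Among the remaining liens, by effective date: F (Mar 13, 2016), D (Aug 10, 2016), A (Apr 24, 2017), E (Jul 10, 2017), B (May 10, 2018).
D already ranks below F; the subordination has no effect.

C, F, D, A, E, B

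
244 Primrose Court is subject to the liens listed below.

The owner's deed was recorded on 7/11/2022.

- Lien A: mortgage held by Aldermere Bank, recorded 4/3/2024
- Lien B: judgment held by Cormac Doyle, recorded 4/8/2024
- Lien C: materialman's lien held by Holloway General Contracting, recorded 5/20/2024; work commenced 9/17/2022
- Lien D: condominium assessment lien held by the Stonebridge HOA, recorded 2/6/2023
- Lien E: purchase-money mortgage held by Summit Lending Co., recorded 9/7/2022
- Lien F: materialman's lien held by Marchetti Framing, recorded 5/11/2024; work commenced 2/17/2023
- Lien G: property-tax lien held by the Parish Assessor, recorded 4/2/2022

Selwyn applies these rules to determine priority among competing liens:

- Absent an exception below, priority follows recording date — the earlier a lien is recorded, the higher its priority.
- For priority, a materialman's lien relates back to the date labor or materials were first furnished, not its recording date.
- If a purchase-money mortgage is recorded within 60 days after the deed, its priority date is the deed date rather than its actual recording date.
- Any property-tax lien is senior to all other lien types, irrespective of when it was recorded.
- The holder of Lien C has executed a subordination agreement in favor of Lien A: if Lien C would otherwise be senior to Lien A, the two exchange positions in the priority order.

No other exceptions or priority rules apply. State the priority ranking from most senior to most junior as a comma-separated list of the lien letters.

G, E, A, D, F, C, B

Adjusting effective dates: C is treated as recorded 9/17/2022, the work-commencement date; E was recorded within the 60-day window, so its effective date is the deed date 7/11/2022; F is treated as recorded 2/17/2023, the work-commencement date.
G is a property-tax lien and takes priority over every other lien.
Among the remaining liens, by effective date: E (7/11/2022), C (9/17/2022), D (2/6/2023), F (2/17/2023), A (4/3/2024), B (4/8/2024).
The subordination applies — C was senior to A — so C and A swap.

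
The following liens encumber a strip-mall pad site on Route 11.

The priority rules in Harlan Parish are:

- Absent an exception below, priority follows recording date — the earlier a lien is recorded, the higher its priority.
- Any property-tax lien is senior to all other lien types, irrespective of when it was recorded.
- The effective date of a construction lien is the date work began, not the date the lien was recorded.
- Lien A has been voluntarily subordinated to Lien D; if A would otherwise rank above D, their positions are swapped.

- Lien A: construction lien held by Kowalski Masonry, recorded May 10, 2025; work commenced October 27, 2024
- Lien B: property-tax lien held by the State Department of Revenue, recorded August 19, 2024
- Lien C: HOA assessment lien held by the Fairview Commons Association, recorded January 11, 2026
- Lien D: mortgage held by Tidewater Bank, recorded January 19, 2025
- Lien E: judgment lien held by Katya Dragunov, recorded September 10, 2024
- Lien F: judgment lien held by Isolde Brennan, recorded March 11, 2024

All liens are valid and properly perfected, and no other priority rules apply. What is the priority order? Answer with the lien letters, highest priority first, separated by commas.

B, F, E, D, A, C

First, effective dates: A is treated as recorded October 27, 2024, the work-commencement date.
B is a property-tax lien and takes priority over every other lien.
Among the remaining liens, by effective date: F (March 11, 2024), E (September 10, 2024), A (October 27, 2024), D (January 19, 2025), C (January 11, 2026).
A is senior to D before the subordination, so the two trade places.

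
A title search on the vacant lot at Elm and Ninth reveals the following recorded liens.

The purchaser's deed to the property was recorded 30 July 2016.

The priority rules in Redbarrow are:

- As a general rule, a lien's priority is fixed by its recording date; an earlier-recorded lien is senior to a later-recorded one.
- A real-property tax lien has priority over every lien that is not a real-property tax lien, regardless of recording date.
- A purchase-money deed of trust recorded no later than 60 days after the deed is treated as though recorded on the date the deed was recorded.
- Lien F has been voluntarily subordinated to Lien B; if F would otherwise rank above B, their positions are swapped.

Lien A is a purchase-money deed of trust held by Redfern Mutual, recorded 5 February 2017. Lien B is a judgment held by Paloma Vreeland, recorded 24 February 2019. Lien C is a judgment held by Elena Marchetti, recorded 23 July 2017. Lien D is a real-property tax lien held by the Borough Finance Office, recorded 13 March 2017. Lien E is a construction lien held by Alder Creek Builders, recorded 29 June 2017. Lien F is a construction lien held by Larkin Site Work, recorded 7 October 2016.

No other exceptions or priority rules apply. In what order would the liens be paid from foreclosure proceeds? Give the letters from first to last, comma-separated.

D, B, A, E, C, F

Effective dates: A was recorded 190 days after the deed — beyond 60 days — so no relation-back applies.
As a real-property tax lien, D is senior to every other lien.
The other liens, earliest effective date first: F (7 October 2016), A (5 February 2017), E (29 June 2017), C (23 July 2017), B (24 February 2019).
The subordination applies — F was senior to B — so F and B swap.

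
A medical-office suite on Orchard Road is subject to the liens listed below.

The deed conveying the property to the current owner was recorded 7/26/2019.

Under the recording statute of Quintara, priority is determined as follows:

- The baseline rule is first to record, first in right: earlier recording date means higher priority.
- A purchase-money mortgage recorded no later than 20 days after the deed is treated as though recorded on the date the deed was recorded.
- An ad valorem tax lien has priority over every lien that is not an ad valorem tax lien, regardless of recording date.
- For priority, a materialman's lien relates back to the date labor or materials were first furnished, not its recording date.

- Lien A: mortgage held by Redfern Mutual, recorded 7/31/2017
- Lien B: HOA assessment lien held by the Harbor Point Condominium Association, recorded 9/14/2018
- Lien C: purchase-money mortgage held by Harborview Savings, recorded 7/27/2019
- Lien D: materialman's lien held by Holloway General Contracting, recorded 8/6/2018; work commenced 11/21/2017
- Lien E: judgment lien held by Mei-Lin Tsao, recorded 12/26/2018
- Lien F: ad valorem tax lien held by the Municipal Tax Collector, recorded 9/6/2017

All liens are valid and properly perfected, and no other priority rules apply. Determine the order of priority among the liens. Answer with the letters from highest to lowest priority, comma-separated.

F, A, D, B, E, C

First, effective dates: C relates back to the deed date 7/26/2019; D relates back to 11/21/2017 (work commenced).
F, as an ad valorem tax lien, has superpriority and ranks first.
Remaining liens by effective date: A (7/31/2017), D (11/21/2017), B (9/14/2018), E (12/26/2018), C (7/26/2019).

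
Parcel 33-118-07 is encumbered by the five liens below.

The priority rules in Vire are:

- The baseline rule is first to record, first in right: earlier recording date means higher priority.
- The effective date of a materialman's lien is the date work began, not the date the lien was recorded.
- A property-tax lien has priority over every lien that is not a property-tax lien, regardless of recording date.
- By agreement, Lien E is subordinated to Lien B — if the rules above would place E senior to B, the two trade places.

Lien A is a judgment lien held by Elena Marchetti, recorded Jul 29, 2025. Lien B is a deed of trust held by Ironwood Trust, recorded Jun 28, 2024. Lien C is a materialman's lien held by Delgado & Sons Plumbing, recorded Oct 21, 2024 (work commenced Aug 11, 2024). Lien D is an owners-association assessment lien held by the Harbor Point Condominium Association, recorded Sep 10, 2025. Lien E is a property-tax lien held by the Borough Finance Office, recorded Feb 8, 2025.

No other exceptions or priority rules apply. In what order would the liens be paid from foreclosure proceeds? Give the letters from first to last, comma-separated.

Effective dates after the stated exceptions: C is treated as recorded Aug 11, 2024, the work-commencement date.
As a property-tax lien, E is senior to every other lien.
Remaining liens by effective date: B (Jun 28, 2024), C (Aug 11, 2024), A (Jul 29, 2025), D (Sep 10, 2025).
E would otherwise be senior to B, so under the subordination agreement E and B exchange positions.

B, E, C, A, D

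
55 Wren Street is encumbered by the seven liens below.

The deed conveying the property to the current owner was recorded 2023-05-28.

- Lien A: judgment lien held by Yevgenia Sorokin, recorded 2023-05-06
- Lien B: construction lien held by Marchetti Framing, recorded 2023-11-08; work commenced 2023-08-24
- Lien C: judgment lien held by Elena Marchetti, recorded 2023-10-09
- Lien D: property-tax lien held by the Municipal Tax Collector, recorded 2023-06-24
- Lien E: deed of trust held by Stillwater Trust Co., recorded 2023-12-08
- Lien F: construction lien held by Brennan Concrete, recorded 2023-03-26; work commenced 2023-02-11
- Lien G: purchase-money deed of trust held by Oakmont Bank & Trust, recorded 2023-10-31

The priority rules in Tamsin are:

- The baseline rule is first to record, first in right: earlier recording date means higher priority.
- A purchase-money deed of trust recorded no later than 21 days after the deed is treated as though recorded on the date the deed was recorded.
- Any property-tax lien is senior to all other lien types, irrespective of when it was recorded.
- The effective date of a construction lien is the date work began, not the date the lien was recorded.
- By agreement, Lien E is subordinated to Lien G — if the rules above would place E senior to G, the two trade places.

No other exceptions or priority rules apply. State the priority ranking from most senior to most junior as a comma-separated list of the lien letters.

D, F, A, B, C, G, E

First, effective dates: B relates back to 2023-08-24 (work commenced); F relates back to 2023-02-11 (work commenced); G missed the 21-day window (156 days after the deed), so its recording date stands.
D is a property-tax lien and takes priority over every other lien.
The other liens, earliest effective date first: F (2023-02-11), A (2023-05-06), B (2023-08-24), C (2023-10-09), G (2023-10-31), E (2023-12-08).
E is already junior to G, so the subordination agreement changes nothing.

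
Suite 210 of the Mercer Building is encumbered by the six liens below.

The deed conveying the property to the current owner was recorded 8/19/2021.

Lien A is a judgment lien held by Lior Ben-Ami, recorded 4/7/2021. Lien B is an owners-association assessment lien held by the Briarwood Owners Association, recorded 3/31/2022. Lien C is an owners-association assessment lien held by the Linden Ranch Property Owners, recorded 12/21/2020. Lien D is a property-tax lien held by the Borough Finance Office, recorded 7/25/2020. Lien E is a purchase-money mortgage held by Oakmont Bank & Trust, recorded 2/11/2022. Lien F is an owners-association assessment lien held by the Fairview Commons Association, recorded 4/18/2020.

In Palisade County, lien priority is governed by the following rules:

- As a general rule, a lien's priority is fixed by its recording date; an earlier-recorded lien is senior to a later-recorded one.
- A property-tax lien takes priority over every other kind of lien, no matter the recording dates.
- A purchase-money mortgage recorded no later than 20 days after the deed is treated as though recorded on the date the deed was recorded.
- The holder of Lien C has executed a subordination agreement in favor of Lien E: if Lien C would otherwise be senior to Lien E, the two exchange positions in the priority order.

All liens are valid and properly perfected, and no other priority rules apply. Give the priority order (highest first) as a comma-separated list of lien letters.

Effective dates: E was recorded 176 days after the deed — beyond 20 days — so no relation-back applies.
D is a property-tax lien, so it outranks all other liens regardless of date.
The other liens, earliest effective date first: F (4/18/2020), C (12/21/2020), A (4/7/2021), E (2/11/2022), B (3/31/2022).
The subordination applies — C was senior to E — so C and E swap.

D, F, E, A, C, B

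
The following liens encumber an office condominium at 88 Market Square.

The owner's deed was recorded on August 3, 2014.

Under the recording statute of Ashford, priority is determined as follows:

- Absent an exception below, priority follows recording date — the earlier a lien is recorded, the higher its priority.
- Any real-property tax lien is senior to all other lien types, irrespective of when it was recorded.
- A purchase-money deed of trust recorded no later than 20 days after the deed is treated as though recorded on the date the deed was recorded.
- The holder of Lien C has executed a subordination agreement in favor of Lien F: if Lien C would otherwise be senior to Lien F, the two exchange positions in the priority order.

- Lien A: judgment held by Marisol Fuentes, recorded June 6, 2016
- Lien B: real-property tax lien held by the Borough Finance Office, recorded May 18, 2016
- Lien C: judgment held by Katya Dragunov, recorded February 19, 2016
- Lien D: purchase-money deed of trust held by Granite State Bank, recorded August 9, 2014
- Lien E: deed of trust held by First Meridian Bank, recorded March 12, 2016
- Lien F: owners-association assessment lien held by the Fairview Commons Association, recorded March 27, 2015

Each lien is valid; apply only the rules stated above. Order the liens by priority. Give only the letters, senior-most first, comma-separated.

First, effective dates: D relates back to the deed date August 3, 2014.
B, as a real-property tax lien, has superpriority and ranks first.
Among the remaining liens, by effective date: D (August 3, 2014), F (March 27, 2015), C (February 19, 2016), E (March 12, 2016), A (June 6, 2016).
C is already junior to F, so the subordination agreement changes nothing.

B, D, F, C, E, A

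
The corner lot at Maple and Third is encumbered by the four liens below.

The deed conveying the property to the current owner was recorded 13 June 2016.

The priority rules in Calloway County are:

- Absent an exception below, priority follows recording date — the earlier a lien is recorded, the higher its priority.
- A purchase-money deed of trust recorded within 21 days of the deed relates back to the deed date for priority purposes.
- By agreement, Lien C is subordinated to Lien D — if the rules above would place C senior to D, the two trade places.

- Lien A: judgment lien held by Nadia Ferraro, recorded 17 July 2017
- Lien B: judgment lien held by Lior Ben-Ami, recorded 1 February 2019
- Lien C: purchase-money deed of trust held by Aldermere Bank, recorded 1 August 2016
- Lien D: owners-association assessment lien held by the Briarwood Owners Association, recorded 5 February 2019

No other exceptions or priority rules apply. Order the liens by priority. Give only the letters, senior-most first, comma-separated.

Adjusting effective dates: C was recorded 49 days after the deed — beyond 21 days — so no relation-back applies.
Ordering by effective date: C (1 August 2016), A (17 July 2017), B (1 February 2019), D (5 February 2019).
Because C would otherwise rank above D, the subordination swaps them.

D, A, B, C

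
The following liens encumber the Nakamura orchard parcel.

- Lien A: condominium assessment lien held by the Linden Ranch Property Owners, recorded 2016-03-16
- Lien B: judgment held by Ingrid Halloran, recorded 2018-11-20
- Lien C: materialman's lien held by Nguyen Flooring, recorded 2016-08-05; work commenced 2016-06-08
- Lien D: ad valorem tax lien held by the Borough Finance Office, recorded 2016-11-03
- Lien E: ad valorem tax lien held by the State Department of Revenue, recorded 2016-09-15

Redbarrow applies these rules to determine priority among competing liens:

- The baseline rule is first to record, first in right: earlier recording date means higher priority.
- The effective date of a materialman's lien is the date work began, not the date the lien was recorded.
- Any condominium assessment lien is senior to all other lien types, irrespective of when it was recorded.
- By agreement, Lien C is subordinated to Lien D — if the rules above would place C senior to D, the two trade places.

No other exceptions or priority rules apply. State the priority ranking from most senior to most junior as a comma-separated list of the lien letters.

A, D, E, C, B

Effective dates: C relates back to 2016-06-08 (work commenced).
A is a condominium assessment lien and takes priority over every other lien.
Among the remaining liens, by effective date: C (2016-06-08), E (2016-09-15), D (2016-11-03), B (2018-11-20).
The subordination applies — C was senior to D — so C and D swap.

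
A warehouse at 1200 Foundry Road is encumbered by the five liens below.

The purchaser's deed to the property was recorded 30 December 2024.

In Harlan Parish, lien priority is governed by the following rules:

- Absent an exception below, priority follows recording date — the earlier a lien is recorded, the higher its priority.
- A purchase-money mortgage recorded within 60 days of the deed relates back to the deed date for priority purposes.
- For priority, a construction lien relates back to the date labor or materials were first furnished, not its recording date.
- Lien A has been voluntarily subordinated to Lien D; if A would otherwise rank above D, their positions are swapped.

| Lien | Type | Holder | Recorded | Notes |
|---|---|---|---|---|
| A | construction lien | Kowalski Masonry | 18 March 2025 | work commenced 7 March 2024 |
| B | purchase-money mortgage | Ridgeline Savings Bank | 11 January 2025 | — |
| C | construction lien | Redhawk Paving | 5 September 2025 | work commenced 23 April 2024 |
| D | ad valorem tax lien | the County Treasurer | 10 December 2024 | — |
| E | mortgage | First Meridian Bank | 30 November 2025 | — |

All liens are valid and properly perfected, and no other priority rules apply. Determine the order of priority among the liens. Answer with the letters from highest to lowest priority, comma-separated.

D, C, A, B, E

Adjusting effective dates: A is treated as recorded 7 March 2024, the work-commencement date; B's effective date is the deed date, 30 December 2024; C's effective date is 23 April 2024, when work began.
By effective date, earliest first: A (7 March 2024), C (23 April 2024), D (10 December 2024), B (30 December 2024), E (30 November 2025).
A would otherwise be senior to D, so under the subordination agreement A and D exchange positions.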